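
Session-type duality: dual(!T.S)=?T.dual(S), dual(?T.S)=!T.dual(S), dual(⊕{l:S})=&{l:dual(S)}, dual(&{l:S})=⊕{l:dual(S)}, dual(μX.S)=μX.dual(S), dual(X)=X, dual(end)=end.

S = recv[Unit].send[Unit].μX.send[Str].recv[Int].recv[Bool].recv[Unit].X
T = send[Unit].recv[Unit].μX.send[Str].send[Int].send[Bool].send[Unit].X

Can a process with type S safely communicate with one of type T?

NO

recv[Unit] | send[Unit]  ✓
  send[Unit] | recv[Unit]  ✓
    μX | μX  ✓ (μ self-dual)
      send[Str] | send[Str]  ✗ same direction on both sides — not dual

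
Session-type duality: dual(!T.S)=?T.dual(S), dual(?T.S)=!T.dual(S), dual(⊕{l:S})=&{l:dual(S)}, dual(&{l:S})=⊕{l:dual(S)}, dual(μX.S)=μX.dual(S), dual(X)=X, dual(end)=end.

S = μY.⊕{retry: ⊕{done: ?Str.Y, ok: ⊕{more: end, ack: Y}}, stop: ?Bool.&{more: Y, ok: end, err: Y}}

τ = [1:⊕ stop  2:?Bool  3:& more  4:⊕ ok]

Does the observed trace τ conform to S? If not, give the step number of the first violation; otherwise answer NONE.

@1 ⊕ stop  ✓  now at ?Bool.&{more: μY.…, ok: end, err: μY.…}
@2 ?Bool  ✓  now at &{more: μY.…, ok: end, err: μY.…}
@3 & more  ✓  now at μY.…
@4 got ⊕ ok, protocol expects ⊕ retry or ⊕ stop  ✗

4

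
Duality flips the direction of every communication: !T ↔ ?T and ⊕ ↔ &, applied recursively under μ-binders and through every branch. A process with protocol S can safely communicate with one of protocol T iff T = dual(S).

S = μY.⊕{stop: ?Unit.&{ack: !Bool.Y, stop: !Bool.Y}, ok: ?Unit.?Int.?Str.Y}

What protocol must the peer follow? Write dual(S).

μY = μY  (binder kept)
  ⊕{stop,ok} = &{stop,ok}  (⊕→&)
    [stop]
      ?Unit = !Unit
        &{ack,stop} = ⊕{ack,stop}  (offer→select)
          [ack]
            !Bool = ?Bool
              Y self-dual
          [stop]
            !Bool = ?Bool
              Y self-dual
    [ok]
      ?Unit = !Unit
        ?Int = !Int
          ?Str = !Str
            Y self-dual

μY.&{stop: !Unit.⊕{ack: ?Bool.Y, stop: ?Bool.Y}, ok: !Unit.!Int.!Str.Y}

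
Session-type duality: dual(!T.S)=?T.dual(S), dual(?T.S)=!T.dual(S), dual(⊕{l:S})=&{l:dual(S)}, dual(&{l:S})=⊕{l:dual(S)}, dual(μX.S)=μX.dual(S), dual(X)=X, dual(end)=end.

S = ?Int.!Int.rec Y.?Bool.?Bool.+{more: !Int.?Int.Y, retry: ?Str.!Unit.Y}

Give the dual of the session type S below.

!Int.?Int.rec Y.!Bool.!Bool.&{more: ?Int.!Int.Y, retry: !Str.?Unit.Y}

?Int → !Int
  !Int → ?Int
    rec Y → rec Y  (rec unchanged)
      ?Bool → !Bool
        ?Bool → !Bool
          +{more,retry} → &{more,retry}  (⊕→&)
            case more:
              !Int → ?Int
                ?Int → !Int
                  dual(Y) = Y
            case retry:
              ?Str → !Str
                !Unit → ?Unit
                  dual(Y) = Y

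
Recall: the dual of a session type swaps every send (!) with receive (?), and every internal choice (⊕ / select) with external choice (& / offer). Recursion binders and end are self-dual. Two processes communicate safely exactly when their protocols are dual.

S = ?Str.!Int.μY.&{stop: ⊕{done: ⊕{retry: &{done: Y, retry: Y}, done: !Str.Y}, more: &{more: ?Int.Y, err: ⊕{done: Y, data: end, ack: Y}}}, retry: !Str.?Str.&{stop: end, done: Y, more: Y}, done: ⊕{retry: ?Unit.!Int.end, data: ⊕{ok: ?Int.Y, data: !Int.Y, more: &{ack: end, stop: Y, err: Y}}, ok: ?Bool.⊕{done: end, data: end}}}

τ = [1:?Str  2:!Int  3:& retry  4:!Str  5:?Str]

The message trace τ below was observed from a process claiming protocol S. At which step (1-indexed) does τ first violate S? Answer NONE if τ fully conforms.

[1] ?Str  ok  cont: !Int.μY.…
[2] !Int  ok  cont: μY.…
[3] & retry  ok  cont: !Str.?Str.&{stop: end, done: μY.…, more: μY.…}
[4] !Str  ok  cont: ?Str.&{stop: end, done: μY.…, more: μY.…}
[5] ?Str  ok  cont: &{stop: end, done: μY.…, more: μY.…}
trace exhausted — no violation

NONE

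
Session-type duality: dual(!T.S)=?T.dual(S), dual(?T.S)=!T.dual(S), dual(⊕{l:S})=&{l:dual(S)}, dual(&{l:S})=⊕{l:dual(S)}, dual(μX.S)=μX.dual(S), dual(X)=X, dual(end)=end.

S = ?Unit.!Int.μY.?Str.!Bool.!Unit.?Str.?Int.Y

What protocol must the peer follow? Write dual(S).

!Unit.?Int.μY.!Str.?Bool.?Unit.!Str.!Int.Y

?Unit → !Unit
  !Int → ?Int
    μY → μY  (rec unchanged)
      ?Str → !Str
        !Bool → ?Bool
          !Unit → ?Unit
            ?Str → !Str
              ?Int → !Int
                Y self-dual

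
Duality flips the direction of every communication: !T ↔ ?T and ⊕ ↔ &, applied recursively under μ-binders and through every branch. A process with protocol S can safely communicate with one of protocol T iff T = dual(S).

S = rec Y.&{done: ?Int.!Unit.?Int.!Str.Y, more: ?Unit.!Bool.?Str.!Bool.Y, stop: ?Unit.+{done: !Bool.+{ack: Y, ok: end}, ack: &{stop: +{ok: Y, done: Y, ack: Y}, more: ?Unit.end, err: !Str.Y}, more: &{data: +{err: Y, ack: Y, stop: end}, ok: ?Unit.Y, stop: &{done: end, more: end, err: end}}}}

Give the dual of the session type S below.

rec Y = rec Y  (binder kept)
  &{done,more,stop} = +{done,more,stop}  (offer→select)
    [done]
      ?Int = !Int
        !Unit = ?Unit
          ?Int = !Int
            !Str = ?Str
              Y ↦ Y
    [more]
      ?Unit = !Unit
        !Bool = ?Bool
          ?Str = !Str
            !Bool = ?Bool
              Y ↦ Y
    [stop]
      ?Unit = !Unit
        +{done,ack,more} = &{done,ack,more}  (⊕→&)
          [done]
            !Bool = ?Bool
              +{ack,ok} = &{ack,ok}  (⊕→&)
                [ack]
                  Y ↦ Y
                [ok]
                  end ↦ end
          [ack]
            &{stop,more,err} = +{stop,more,err}  (offer→select)
              [stop]
                +{ok,done,ack} = &{ok,done,ack}  (⊕→&)
                  [ok]
                    Y ↦ Y
                  [done]
                    Y ↦ Y
                  [ack]
                    Y ↦ Y
              [more]
                ?Unit = !Unit
                  end ↦ end
              [err]
                !Str = ?Str
                  Y ↦ Y
          [more]
            &{data,ok,stop} = +{data,ok,stop}  (offer→select)
              [data]
                +{err,ack,stop} = &{err,ack,stop}  (⊕→&)
                  [err]
                    Y ↦ Y
                  [ack]
                    Y ↦ Y
                  [stop]
                    end ↦ end
              [ok]
                ?Unit = !Unit
                  Y ↦ Y
              [stop]
                &{done,more,err} = +{done,more,err}  (offer→select)
                  [done]
                    end ↦ end
                  [more]
                    end ↦ end
                  [err]
                    end ↦ end

rec Y.+{done: !Int.?Unit.!Int.?Str.Y, more: !Unit.?Bool.!Str.?Bool.Y, stop: !Unit.&{done: ?Bool.&{ack: Y, ok: end}, ack: +{stop: &{ok: Y, done: Y, ack: Y}, more: !Unit.end, err: ?Str.Y}, more: +{data: &{err: Y, ack: Y, stop: end}, ok: !Unit.Y, stop: +{done: end, more: end, err: end}}}}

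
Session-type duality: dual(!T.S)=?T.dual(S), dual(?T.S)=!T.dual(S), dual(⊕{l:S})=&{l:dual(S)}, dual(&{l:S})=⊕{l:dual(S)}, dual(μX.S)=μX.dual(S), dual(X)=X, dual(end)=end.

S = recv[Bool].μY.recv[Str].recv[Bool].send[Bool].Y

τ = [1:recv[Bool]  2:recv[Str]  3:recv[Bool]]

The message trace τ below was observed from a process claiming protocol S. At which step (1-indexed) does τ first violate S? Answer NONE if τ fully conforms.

NONE

step 1: recv[Bool]  match  state: μY.…
step 2: recv[Str]  match  state: recv[Bool].send[Bool].μY.…
step 3: recv[Bool]  match  state: send[Bool].μY.…
all 3 steps conform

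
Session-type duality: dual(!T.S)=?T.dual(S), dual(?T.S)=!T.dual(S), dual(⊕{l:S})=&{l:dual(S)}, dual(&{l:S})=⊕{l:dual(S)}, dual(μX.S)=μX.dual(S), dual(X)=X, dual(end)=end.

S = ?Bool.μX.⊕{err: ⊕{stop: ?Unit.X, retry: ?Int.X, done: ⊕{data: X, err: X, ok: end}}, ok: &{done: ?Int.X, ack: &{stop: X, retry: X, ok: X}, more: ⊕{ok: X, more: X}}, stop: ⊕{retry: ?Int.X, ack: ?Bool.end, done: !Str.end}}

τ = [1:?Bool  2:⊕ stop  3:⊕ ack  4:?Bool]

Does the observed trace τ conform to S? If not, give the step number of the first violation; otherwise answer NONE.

@1 ?Bool  match  residual = μX.…
@2 ⊕ stop  match  residual = ⊕{retry: ?Int.μX.…, ack: ?Bool.end, done: !Str.end}
@3 ⊕ ack  match  residual = ?Bool.end
@4 ?Bool  match  residual = end
all 4 steps conform

NONE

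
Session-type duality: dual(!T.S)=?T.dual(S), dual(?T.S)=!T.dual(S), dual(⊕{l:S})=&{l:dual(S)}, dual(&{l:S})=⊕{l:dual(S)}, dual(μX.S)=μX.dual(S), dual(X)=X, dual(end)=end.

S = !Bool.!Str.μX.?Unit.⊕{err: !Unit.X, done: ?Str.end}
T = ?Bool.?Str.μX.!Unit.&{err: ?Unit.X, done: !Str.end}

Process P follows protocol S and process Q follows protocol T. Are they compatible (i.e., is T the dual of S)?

YES

!Bool ‖ ?Bool  ✓
  !Str ‖ ?Str  ✓
    μX ‖ μX  ✓ (μ self-dual)
      ?Unit ‖ !Unit  ✓
        ⊕{err,done} ‖ &{err,done}  ✓ labels match
          case err:
            !Unit ‖ ?Unit  ✓
              X ‖ X  ✓
          case done:
            ?Str ‖ !Str  ✓
              end ‖ end  ✓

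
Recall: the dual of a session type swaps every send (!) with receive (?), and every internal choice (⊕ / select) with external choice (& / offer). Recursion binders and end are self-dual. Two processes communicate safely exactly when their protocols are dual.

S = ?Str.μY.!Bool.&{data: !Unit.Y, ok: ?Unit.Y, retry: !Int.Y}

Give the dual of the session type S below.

?Str → !Str
  μY → μY  (rec unchanged)
    !Bool → ?Bool
      &{data,ok,retry} → ⊕{data,ok,retry}  (&→⊕)
        [data]
          !Unit → ?Unit
            dual(Y) = Y
        [ok]
          ?Unit → !Unit
            dual(Y) = Y
        [retry]
          !Int → ?Int
            dual(Y) = Y

!Str.μY.?Bool.⊕{data: ?Unit.Y, ok: !Unit.Y, retry: ?Int.Y}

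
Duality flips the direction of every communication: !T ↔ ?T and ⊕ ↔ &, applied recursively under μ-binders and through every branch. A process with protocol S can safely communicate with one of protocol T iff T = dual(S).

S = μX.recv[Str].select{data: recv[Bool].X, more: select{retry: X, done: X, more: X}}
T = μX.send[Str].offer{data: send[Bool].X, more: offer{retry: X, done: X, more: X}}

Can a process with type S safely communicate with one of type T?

μX ‖ μX  ok (binder kept)
  recv[Str] ‖ send[Str]  ok
    select{data,more} ‖ offer{data,more}  ok same labels
      case data:
        recv[Bool] ‖ send[Bool]  ok
          X ‖ X  ok
      case more:
        select{retry,done,more} ‖ offer{retry,done,more}  ok same labels
          case retry:
            X ‖ X  ok
          case done:
            X ‖ X  ok
          case more:
            X ‖ X  ok

YES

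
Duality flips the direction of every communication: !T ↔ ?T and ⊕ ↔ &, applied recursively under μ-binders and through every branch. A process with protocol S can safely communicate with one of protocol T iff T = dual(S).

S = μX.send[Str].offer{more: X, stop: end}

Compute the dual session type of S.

μX ↦ μX  (μ self-dual)
  send[Str] ↦ recv[Str]
    offer{more,stop} ↦ select{more,stop}  (&→⊕)
      [more]
        X self-dual
      [stop]
        end self-dual

μX.recv[Str].select{more: X, stop: end}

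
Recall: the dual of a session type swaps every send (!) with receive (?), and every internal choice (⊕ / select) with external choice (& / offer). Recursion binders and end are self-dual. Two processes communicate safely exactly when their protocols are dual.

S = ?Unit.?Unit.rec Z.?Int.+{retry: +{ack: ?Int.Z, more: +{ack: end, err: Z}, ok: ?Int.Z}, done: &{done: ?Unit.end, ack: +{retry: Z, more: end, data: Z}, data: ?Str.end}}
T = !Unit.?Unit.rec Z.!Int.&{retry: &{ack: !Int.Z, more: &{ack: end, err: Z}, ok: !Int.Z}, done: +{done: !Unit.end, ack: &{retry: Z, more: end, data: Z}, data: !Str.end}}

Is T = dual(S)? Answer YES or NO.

NO

?Unit ‖ !Unit  match
  ?Unit ‖ ?Unit  ✗ same direction on both sides — not dual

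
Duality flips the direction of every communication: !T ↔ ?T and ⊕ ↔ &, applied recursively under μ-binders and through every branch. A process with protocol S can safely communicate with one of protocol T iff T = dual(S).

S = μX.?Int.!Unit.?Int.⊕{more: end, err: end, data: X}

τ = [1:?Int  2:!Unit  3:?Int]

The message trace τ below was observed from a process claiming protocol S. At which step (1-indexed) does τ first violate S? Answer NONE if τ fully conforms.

step 1: ?Int  ✓  now at !Unit.?Int.⊕{more: end, err: end, data: μX.…}
step 2: !Unit  ✓  now at ?Int.⊕{more: end, err: end, data: μX.…}
step 3: ?Int  ✓  now at ⊕{more: end, err: end, data: μX.…}
all 3 steps conform

NONE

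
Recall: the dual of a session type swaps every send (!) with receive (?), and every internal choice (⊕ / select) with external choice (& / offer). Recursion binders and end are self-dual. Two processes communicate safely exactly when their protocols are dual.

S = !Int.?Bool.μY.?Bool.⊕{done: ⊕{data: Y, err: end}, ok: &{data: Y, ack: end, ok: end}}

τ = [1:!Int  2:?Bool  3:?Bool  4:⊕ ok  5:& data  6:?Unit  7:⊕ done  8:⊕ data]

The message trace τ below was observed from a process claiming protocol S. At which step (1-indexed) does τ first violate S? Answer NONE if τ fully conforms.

6

step 1: !Int  ok  cont: ?Bool.μY.…
step 2: ?Bool  ok  cont: μY.…
step 3: ?Bool  ok  cont: ⊕{done: ⊕{data: μY.…, err: end}, ok: &{data: μY.…, ack: end, ok: end}}
step 4: ⊕ ok  ok  cont: &{data: μY.…, ack: end, ok: end}
step 5: & data  ok  cont: μY.…
step 6: got ?Unit, protocol expects ?Bool  ✗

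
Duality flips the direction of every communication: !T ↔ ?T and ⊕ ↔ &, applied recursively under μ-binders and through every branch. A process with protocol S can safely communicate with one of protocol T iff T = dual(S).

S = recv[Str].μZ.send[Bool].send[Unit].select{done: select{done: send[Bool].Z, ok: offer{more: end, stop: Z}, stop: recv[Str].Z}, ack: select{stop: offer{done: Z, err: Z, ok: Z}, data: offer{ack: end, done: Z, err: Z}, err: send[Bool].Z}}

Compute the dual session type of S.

send[Str].μZ.recv[Bool].recv[Unit].offer{done: offer{done: recv[Bool].Z, ok: select{more: end, stop: Z}, stop: send[Str].Z}, ack: offer{stop: select{done: Z, err: Z, ok: Z}, data: select{ack: end, done: Z, err: Z}, err: recv[Bool].Z}}

recv[Str] → send[Str]
  μZ → μZ  (rec unchanged)
    send[Bool] → recv[Bool]
      send[Unit] → recv[Unit]
        select{done,ack} → offer{done,ack}  (internal→external)
          • done:
            select{done,ok,stop} → offer{done,ok,stop}  (internal→external)
              • done:
                send[Bool] → recv[Bool]
                  dual(Z) = Z
              • ok:
                offer{more,stop} → select{more,stop}  (&→⊕)
                  • more:
                    dual(end) = end
                  • stop:
                    dual(Z) = Z
              • stop:
                recv[Str] → send[Str]
                  dual(Z) = Z
          • ack:
            select{stop,data,err} → offer{stop,data,err}  (internal→external)
              • stop:
                offer{done,err,ok} → select{done,err,ok}  (&→⊕)
                  • done:
                    dual(Z) = Z
                  • err:
                    dual(Z) = Z
                  • ok:
                    dual(Z) = Z
              • data:
                offer{ack,done,err} → select{ack,done,err}  (&→⊕)
                  • ack:
                    dual(end) = end
                  • done:
                    dual(Z) = Z
                  • err:
                    dual(Z) = Z
              • err:
                send[Bool] → recv[Bool]
                  dual(Z) = Z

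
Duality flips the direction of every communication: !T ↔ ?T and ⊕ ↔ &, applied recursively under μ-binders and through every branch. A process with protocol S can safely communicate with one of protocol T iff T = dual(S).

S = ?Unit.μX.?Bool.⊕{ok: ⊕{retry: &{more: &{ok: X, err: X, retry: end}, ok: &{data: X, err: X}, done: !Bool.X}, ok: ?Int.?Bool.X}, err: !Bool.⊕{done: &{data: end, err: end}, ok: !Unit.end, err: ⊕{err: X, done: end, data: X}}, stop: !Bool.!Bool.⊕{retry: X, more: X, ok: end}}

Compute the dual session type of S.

!Unit.μX.!Bool.&{ok: &{retry: ⊕{more: ⊕{ok: X, err: X, retry: end}, ok: ⊕{data: X, err: X}, done: ?Bool.X}, ok: !Int.!Bool.X}, err: ?Bool.&{done: ⊕{data: end, err: end}, ok: ?Unit.end, err: &{err: X, done: end, data: X}}, stop: ?Bool.?Bool.&{retry: X, more: X, ok: end}}

?Unit → !Unit
  μX → μX  (μ self-dual)
    ?Bool → !Bool
      ⊕{ok,err,stop} → &{ok,err,stop}  (select→offer)
        [ok]
          ⊕{retry,ok} → &{retry,ok}  (select→offer)
            [retry]
              &{more,ok,done} → ⊕{more,ok,done}  (external→internal)
                [more]
                  &{ok,err,retry} → ⊕{ok,err,retry}  (external→internal)
                    [ok]
                      dual(X) = X
                    [err]
                      dual(X) = X
                    [retry]
                      dual(end) = end
                [ok]
                  &{data,err} → ⊕{data,err}  (external→internal)
                    [data]
                      dual(X) = X
                    [err]
                      dual(X) = X
                [done]
                  !Bool → ?Bool
                    dual(X) = X
            [ok]
              ?Int → !Int
                ?Bool → !Bool
                  dual(X) = X
        [err]
          !Bool → ?Bool
            ⊕{done,ok,err} → &{done,ok,err}  (select→offer)
              [done]
                &{data,err} → ⊕{data,err}  (external→internal)
                  [data]
                    dual(end) = end
                  [err]
                    dual(end) = end
              [ok]
                !Unit → ?Unit
                  dual(end) = end
              [err]
                ⊕{err,done,data} → &{err,done,data}  (select→offer)
                  [err]
                    dual(X) = X
                  [done]
                    dual(end) = end
                  [data]
                    dual(X) = X
        [stop]
          !Bool → ?Bool
            !Bool → ?Bool
              ⊕{retry,more,ok} → &{retry,more,ok}  (select→offer)
                [retry]
                  dual(X) = X
                [more]
                  dual(X) = X
                [ok]
                  dual(end) = end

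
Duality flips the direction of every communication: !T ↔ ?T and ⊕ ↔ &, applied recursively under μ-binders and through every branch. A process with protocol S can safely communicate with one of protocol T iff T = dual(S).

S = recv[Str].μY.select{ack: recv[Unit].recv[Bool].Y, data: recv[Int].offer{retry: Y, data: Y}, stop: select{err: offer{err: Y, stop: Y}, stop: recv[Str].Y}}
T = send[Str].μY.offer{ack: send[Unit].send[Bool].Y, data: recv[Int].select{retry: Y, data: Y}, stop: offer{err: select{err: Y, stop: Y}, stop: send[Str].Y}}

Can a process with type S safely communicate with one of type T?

recv[Str] | send[Str]  ok
  μY | μY  ok (binder kept)
    select{ack,data,stop} | offer{ack,data,stop}  ok same labels
      case ack:
        recv[Unit] | send[Unit]  ok
          recv[Bool] | send[Bool]  ok
            Y | Y  ok
      case data:
        recv[Int] | recv[Int]  ✗ same direction on both sides — not dual

NO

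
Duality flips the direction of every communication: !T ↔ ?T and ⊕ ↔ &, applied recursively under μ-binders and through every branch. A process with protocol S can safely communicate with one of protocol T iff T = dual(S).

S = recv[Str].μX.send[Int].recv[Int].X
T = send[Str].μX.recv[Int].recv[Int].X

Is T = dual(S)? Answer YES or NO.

NO

recv[Str] vs send[Str]  ✓
  μX vs μX  ✓ (rec unchanged)
    send[Int] vs recv[Int]  ✓
      recv[Int] vs recv[Int]  ✗ same direction on both sides — not dual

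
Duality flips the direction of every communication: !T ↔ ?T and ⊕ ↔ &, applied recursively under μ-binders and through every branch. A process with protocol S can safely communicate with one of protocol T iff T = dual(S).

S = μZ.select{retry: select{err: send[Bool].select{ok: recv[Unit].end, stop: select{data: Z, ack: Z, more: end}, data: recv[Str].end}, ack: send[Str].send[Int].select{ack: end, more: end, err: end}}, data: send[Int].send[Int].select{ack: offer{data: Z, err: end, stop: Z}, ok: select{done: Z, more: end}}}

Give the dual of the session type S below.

μZ.offer{retry: offer{err: recv[Bool].offer{ok: send[Unit].end, stop: offer{data: Z, ack: Z, more: end}, data: send[Str].end}, ack: recv[Str].recv[Int].offer{ack: end, more: end, err: end}}, data: recv[Int].recv[Int].offer{ack: select{data: Z, err: end, stop: Z}, ok: offer{done: Z, more: end}}}

μZ = μZ  (binder kept)
  select{retry,data} = offer{retry,data}  (⊕→&)
    [retry]
      select{err,ack} = offer{err,ack}  (⊕→&)
        [err]
          send[Bool] = recv[Bool]
            select{ok,stop,data} = offer{ok,stop,data}  (⊕→&)
              [ok]
                recv[Unit] = send[Unit]
                  dual(end) = end
              [stop]
                select{data,ack,more} = offer{data,ack,more}  (⊕→&)
                  [data]
                    dual(Z) = Z
                  [ack]
                    dual(Z) = Z
                  [more]
                    dual(end) = end
              [data]
                recv[Str] = send[Str]
                  dual(end) = end
        [ack]
          send[Str] = recv[Str]
            send[Int] = recv[Int]
              select{ack,more,err} = offer{ack,more,err}  (⊕→&)
                [ack]
                  dual(end) = end
                [more]
                  dual(end) = end
                [err]
                  dual(end) = end
    [data]
      send[Int] = recv[Int]
        send[Int] = recv[Int]
          select{ack,ok} = offer{ack,ok}  (⊕→&)
            [ack]
              offer{data,err,stop} = select{data,err,stop}  (external→internal)
                [data]
                  dual(Z) = Z
                [err]
                  dual(end) = end
                [stop]
                  dual(Z) = Z
            [ok]
              select{done,more} = offer{done,more}  (⊕→&)
                [done]
                  dual(Z) = Z
                [more]
                  dual(end) = end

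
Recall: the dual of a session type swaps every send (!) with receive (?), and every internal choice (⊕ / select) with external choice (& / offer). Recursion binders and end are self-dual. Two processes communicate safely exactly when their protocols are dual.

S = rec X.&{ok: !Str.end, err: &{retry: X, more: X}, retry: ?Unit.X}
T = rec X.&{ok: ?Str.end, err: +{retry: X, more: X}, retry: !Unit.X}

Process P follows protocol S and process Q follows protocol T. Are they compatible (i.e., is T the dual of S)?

rec X vs rec X  match (μ self-dual)
  &{ok,err,retry} vs &{ok,err,retry}  ✗ choice polarity not flipped — not dual

NO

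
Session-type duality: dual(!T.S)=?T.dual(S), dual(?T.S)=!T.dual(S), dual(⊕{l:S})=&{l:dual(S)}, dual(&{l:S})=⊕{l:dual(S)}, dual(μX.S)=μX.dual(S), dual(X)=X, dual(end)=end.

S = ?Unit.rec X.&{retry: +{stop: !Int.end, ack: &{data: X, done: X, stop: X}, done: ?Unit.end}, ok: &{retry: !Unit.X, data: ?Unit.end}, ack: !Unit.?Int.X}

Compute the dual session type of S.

?Unit = !Unit
  rec X = rec X  (rec unchanged)
    &{retry,ok,ack} = +{retry,ok,ack}  (offer→select)
      [retry]
        +{stop,ack,done} = &{stop,ack,done}  (internal→external)
          [stop]
            !Int = ?Int
              end ↦ end
          [ack]
            &{data,done,stop} = +{data,done,stop}  (offer→select)
              [data]
                X ↦ X
              [done]
                X ↦ X
              [stop]
                X ↦ X
          [done]
            ?Unit = !Unit
              end ↦ end
      [ok]
        &{retry,data} = +{retry,data}  (offer→select)
          [retry]
            !Unit = ?Unit
              X ↦ X
          [data]
            ?Unit = !Unit
              end ↦ end
      [ack]
        !Unit = ?Unit
          ?Int = !Int
            X ↦ X

!Unit.rec X.+{retry: &{stop: ?Int.end, ack: +{data: X, done: X, stop: X}, done: !Unit.end}, ok: +{retry: ?Unit.X, data: !Unit.end}, ack: ?Unit.!Int.X}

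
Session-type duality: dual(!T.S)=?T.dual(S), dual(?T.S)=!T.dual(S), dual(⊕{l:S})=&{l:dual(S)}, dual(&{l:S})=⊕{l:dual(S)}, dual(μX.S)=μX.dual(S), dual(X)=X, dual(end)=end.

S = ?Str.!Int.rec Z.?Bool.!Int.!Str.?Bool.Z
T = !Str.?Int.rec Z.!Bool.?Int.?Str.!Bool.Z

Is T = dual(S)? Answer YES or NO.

?Str vs !Str  ok
  !Int vs ?Int  ok
    rec Z vs rec Z  ok (μ self-dual)
      ?Bool vs !Bool  ok
        !Int vs ?Int  ok
          !Str vs ?Str  ok
            ?Bool vs !Bool  ok
              Z vs Z  ok

YES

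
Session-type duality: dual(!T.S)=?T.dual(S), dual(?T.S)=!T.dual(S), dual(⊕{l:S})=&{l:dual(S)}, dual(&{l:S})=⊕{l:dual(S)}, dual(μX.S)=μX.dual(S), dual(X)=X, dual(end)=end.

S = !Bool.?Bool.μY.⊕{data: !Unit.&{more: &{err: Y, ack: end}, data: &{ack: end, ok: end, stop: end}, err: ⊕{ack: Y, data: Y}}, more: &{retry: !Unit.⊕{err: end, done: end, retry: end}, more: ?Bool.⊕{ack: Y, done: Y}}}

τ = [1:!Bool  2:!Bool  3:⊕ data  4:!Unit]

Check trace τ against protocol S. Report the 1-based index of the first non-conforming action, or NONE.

2

@1 !Bool  ✓  state: ?Bool.μY.…
@2 got !Bool, protocol expects ?Bool  ✗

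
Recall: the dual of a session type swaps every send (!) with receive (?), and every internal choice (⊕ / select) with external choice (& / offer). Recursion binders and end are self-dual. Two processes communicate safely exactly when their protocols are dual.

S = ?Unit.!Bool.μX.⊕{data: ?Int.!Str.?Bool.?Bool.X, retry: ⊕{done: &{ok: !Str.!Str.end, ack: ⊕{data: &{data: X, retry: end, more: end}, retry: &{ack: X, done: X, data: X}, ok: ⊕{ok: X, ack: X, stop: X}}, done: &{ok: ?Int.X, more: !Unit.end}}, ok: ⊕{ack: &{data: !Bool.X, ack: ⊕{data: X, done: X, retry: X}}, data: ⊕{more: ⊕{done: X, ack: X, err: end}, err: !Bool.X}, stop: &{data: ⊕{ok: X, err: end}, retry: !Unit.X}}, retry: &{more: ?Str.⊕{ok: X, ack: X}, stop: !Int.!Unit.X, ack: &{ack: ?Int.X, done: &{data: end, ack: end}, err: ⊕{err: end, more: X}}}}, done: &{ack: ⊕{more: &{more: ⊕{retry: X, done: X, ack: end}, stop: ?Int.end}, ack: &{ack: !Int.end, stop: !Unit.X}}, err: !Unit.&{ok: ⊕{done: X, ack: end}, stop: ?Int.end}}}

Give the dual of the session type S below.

?Unit → !Unit
  !Bool → ?Bool
    μX → μX  (rec unchanged)
      ⊕{data,retry,done} → &{data,retry,done}  (⊕→&)
        • data:
          ?Int → !Int
            !Str → ?Str
              ?Bool → !Bool
                ?Bool → !Bool
                  X ↦ X
        • retry:
          ⊕{done,ok,retry} → &{done,ok,retry}  (⊕→&)
            • done:
              &{ok,ack,done} → ⊕{ok,ack,done}  (external→internal)
                • ok:
                  !Str → ?Str
                    !Str → ?Str
                      end ↦ end
                • ack:
                  ⊕{data,retry,ok} → &{data,retry,ok}  (⊕→&)
                    • data:
                      &{data,retry,more} → ⊕{data,retry,more}  (external→internal)
                        • data:
                          X ↦ X
                        • retry:
                          end ↦ end
                        • more:
                          end ↦ end
                    • retry:
                      &{ack,done,data} → ⊕{ack,done,data}  (external→internal)
                        • ack:
                          X ↦ X
                        • done:
                          X ↦ X
                        • data:
                          X ↦ X
                    • ok:
                      ⊕{ok,ack,stop} → &{ok,ack,stop}  (⊕→&)
                        • ok:
                          X ↦ X
                        • ack:
                          X ↦ X
                        • stop:
                          X ↦ X
                • done:
                  &{ok,more} → ⊕{ok,more}  (external→internal)
                    • ok:
                      ?Int → !Int
                        X ↦ X
                    • more:
                      !Unit → ?Unit
                        end ↦ end
            • ok:
              ⊕{ack,data,stop} → &{ack,data,stop}  (⊕→&)
                • ack:
                  &{data,ack} → ⊕{data,ack}  (external→internal)
                    • data:
                      !Bool → ?Bool
                        X ↦ X
                    • ack:
                      ⊕{data,done,retry} → &{data,done,retry}  (⊕→&)
                        • data:
                          X ↦ X
                        • done:
                          X ↦ X
                        • retry:
                          X ↦ X
                • data:
                  ⊕{more,err} → &{more,err}  (⊕→&)
                    • more:
                      ⊕{done,ack,err} → &{done,ack,err}  (⊕→&)
                        • done:
                          X ↦ X
                        • ack:
                          X ↦ X
                        • err:
                          end ↦ end
                    • err:
                      !Bool → ?Bool
                        X ↦ X
                • stop:
                  &{data,retry} → ⊕{data,retry}  (external→internal)
                    • data:
                      ⊕{ok,err} → &{ok,err}  (⊕→&)
                        • ok:
                          X ↦ X
                        • err:
                          end ↦ end
                    • retry:
                      !Unit → ?Unit
                        X ↦ X
            • retry:
              &{more,stop,ack} → ⊕{more,stop,ack}  (external→internal)
                • more:
                  ?Str → !Str
                    ⊕{ok,ack} → &{ok,ack}  (⊕→&)
                      • ok:
                        X ↦ X
                      • ack:
                        X ↦ X
                • stop:
                  !Int → ?Int
                    !Unit → ?Unit
                      X ↦ X
                • ack:
                  &{ack,done,err} → ⊕{ack,done,err}  (external→internal)
                    • ack:
                      ?Int → !Int
                        X ↦ X
                    • done:
                      &{data,ack} → ⊕{data,ack}  (external→internal)
                        • data:
                          end ↦ end
                        • ack:
                          end ↦ end
                    • err:
                      ⊕{err,more} → &{err,more}  (⊕→&)
                        • err:
                          end ↦ end
                        • more:
                          X ↦ X
        • done:
          &{ack,err} → ⊕{ack,err}  (external→internal)
            • ack:
              ⊕{more,ack} → &{more,ack}  (⊕→&)
                • more:
                  &{more,stop} → ⊕{more,stop}  (external→internal)
                    • more:
                      ⊕{retry,done,ack} → &{retry,done,ack}  (⊕→&)
                        • retry:
                          X ↦ X
                        • done:
                          X ↦ X
                        • ack:
                          end ↦ end
                    • stop:
                      ?Int → !Int
                        end ↦ end
                • ack:
                  &{ack,stop} → ⊕{ack,stop}  (external→internal)
                    • ack:
                      !Int → ?Int
                        end ↦ end
                    • stop:
                      !Unit → ?Unit
                        X ↦ X
            • err:
              !Unit → ?Unit
                &{ok,stop} → ⊕{ok,stop}  (external→internal)
                  • ok:
                    ⊕{done,ack} → &{done,ack}  (⊕→&)
                      • done:
                        X ↦ X
                      • ack:
                        end ↦ end
                  • stop:
                    ?Int → !Int
                      end ↦ end

!Unit.?Bool.μX.&{data: !Int.?Str.!Bool.!Bool.X, retry: &{done: ⊕{ok: ?Str.?Str.end, ack: &{data: ⊕{data: X, retry: end, more: end}, retry: ⊕{ack: X, done: X, data: X}, ok: &{ok: X, ack: X, stop: X}}, done: ⊕{ok: !Int.X, more: ?Unit.end}}, ok: &{ack: ⊕{data: ?Bool.X, ack: &{data: X, done: X, retry: X}}, data: &{more: &{done: X, ack: X, err: end}, err: ?Bool.X}, stop: ⊕{data: &{ok: X, err: end}, retry: ?Unit.X}}, retry: ⊕{more: !Str.&{ok: X, ack: X}, stop: ?Int.?Unit.X, ack: ⊕{ack: !Int.X, done: ⊕{data: end, ack: end}, err: &{err: end, more: X}}}}, done: ⊕{ack: &{more: ⊕{more: &{retry: X, done: X, ack: end}, stop: !Int.end}, ack: ⊕{ack: ?Int.end, stop: ?Unit.X}}, err: ?Unit.⊕{ok: &{done: X, ack: end}, stop: !Int.end}}}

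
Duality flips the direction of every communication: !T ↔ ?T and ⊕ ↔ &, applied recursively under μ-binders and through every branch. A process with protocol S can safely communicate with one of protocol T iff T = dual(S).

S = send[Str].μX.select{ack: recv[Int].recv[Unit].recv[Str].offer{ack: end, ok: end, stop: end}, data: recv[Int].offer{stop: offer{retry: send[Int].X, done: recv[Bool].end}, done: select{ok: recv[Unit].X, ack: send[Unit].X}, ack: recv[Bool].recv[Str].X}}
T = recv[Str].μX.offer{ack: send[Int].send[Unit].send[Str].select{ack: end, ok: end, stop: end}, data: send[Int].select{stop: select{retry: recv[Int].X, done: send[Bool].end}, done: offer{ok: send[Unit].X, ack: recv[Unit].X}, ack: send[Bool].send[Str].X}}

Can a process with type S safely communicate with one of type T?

YES

send[Str] vs recv[Str]  match
  μX vs μX  match (μ self-dual)
    select{ack,data} vs offer{ack,data}  match label sets agree
      • ack:
        recv[Int] vs send[Int]  match
          recv[Unit] vs send[Unit]  match
            recv[Str] vs send[Str]  match
              offer{ack,ok,stop} vs select{ack,ok,stop}  match label sets agree
                • ack:
                  end vs end  match
                • ok:
                  end vs end  match
                • stop:
                  end vs end  match
      • data:
        recv[Int] vs send[Int]  match
          offer{stop,done,ack} vs select{stop,done,ack}  match label sets agree
            • stop:
              offer{retry,done} vs select{retry,done}  match label sets agree
                • retry:
                  send[Int] vs recv[Int]  match
                    X vs X  match
                • done:
                  recv[Bool] vs send[Bool]  match
                    end vs end  match
            • done:
              select{ok,ack} vs offer{ok,ack}  match label sets agree
                • ok:
                  recv[Unit] vs send[Unit]  match
                    X vs X  match
                • ack:
                  send[Unit] vs recv[Unit]  match
                    X vs X  match
            • ack:
              recv[Bool] vs send[Bool]  match
                recv[Str] vs send[Str]  match
                  X vs X  match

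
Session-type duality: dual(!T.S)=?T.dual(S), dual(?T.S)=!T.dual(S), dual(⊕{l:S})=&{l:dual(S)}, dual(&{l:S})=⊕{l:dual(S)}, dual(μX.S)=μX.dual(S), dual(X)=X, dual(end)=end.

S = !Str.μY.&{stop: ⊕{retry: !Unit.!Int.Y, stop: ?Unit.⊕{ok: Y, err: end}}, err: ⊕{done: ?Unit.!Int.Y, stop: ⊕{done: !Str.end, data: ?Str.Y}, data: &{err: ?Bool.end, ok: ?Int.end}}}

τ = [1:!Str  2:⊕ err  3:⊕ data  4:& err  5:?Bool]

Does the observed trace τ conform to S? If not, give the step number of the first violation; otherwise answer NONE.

2

@1 !Str  ✓  now at μY.…
@2 got ⊕ err, protocol expects & stop or & err  ✗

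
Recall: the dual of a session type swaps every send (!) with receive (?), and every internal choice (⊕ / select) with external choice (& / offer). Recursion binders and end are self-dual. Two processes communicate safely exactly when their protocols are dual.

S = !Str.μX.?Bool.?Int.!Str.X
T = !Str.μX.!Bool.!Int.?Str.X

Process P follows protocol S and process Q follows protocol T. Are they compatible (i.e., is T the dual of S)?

!Str ‖ !Str  ✗ same direction on both sides — not dual

NO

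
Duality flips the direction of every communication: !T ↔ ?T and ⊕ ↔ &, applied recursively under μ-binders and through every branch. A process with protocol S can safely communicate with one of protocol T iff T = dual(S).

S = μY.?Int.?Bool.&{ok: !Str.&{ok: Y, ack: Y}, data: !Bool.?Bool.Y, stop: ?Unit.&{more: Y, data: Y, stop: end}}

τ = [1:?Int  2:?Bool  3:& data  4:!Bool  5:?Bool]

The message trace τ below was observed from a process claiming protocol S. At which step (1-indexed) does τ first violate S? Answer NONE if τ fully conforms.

NONE

@1 ?Int  ok  now at ?Bool.&{ok: !Str.&{ok: μY.…, ack: μY.…}, data: !Bool.?Bool.μY.…, stop: ?Unit.&{more: μY.…, data: μY.…, stop: end}}
@2 ?Bool  ok  now at &{ok: !Str.&{ok: μY.…, ack: μY.…}, data: !Bool.?Bool.μY.…, stop: ?Unit.&{more: μY.…, data: μY.…, stop: end}}
@3 & data  ok  now at !Bool.?Bool.μY.…
@4 !Bool  ok  now at ?Bool.μY.…
@5 ?Bool  ok  now at μY.…
all 5 steps conform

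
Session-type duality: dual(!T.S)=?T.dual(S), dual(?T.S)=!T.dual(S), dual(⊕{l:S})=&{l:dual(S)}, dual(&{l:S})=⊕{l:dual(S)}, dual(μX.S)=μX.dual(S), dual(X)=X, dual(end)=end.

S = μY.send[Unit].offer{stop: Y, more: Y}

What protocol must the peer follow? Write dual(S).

μY ↦ μY  (rec unchanged)
  send[Unit] ↦ recv[Unit]
    offer{stop,more} ↦ select{stop,more}  (&→⊕)
      case stop:
        Y self-dual
      case more:
        Y self-dual

μY.recv[Unit].select{stop: Y, more: Y}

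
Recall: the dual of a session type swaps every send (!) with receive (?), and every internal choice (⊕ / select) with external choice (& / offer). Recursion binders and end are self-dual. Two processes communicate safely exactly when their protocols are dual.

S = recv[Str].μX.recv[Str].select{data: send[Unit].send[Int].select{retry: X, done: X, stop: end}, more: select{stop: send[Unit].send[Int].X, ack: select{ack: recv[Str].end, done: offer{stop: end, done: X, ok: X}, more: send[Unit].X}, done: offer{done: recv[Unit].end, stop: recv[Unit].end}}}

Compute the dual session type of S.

recv[Str] ↦ send[Str]
  μX ↦ μX  (μ self-dual)
    recv[Str] ↦ send[Str]
      select{data,more} ↦ offer{data,more}  (internal→external)
        [data]
          send[Unit] ↦ recv[Unit]
            send[Int] ↦ recv[Int]
              select{retry,done,stop} ↦ offer{retry,done,stop}  (internal→external)
                [retry]
                  dual(X) = X
                [done]
                  dual(X) = X
                [stop]
                  dual(end) = end
        [more]
          select{stop,ack,done} ↦ offer{stop,ack,done}  (internal→external)
            [stop]
              send[Unit] ↦ recv[Unit]
                send[Int] ↦ recv[Int]
                  dual(X) = X
            [ack]
              select{ack,done,more} ↦ offer{ack,done,more}  (internal→external)
                [ack]
                  recv[Str] ↦ send[Str]
                    dual(end) = end
                [done]
                  offer{stop,done,ok} ↦ select{stop,done,ok}  (&→⊕)
                    [stop]
                      dual(end) = end
                    [done]
                      dual(X) = X
                    [ok]
                      dual(X) = X
                [more]
                  send[Unit] ↦ recv[Unit]
                    dual(X) = X
            [done]
              offer{done,stop} ↦ select{done,stop}  (&→⊕)
                [done]
                  recv[Unit] ↦ send[Unit]
                    dual(end) = end
                [stop]
                  recv[Unit] ↦ send[Unit]
                    dual(end) = end

send[Str].μX.send[Str].offer{data: recv[Unit].recv[Int].offer{retry: X, done: X, stop: end}, more: offer{stop: recv[Unit].recv[Int].X, ack: offer{ack: send[Str].end, done: select{stop: end, done: X, ok: X}, more: recv[Unit].X}, done: select{done: send[Unit].end, stop: send[Unit].end}}}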